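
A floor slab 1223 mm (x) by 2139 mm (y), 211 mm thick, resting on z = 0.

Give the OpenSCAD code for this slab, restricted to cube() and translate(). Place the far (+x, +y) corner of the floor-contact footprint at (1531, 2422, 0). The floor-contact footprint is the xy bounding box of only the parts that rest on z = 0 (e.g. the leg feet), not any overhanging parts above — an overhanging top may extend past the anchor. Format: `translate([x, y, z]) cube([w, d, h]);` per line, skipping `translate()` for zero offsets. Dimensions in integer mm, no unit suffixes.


translate([308, 283, 0]) cube([1223, 2139, 211]);


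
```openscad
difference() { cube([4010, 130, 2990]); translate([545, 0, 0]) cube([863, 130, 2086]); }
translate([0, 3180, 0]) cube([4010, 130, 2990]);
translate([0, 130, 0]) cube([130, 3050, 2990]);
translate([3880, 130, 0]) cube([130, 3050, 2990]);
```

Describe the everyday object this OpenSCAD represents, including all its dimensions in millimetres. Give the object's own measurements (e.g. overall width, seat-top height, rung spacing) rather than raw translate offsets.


A single room: four walls, each 2990 mm tall and 130 mm thick, enclosing an outside footprint 4010×3310 mm (x × y), no floor or roof. The front and back walls (−y and +y sides) run the full x-width; the side walls fit between their inner faces. A door opening 863 mm wide and 2086 mm tall is cut through the front wall from the floor up, its −x edge 545 mm from the wall's −x end.


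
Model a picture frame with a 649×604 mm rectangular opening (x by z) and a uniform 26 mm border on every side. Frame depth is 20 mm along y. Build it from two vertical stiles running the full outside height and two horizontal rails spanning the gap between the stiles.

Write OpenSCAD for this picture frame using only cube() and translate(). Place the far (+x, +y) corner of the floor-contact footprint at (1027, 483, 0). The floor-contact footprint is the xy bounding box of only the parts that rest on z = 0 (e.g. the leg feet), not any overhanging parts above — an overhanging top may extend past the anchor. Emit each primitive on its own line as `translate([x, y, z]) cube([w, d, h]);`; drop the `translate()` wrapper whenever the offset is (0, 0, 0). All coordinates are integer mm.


translate([326, 463, 0]) cube([26, 20, 656]);
translate([1001, 463, 0]) cube([26, 20, 656]);
translate([352, 463, 0]) cube([649, 20, 26]);
translate([352, 463, 630]) cube([649, 20, 26]);


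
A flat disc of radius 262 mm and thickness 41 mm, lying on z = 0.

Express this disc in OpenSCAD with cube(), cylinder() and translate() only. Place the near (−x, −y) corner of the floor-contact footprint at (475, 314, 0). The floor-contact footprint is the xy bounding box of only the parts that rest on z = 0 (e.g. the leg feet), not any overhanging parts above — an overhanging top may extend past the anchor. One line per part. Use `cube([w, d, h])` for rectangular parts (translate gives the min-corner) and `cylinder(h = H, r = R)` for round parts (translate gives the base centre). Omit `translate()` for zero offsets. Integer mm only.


translate([737, 576, 0]) cylinder(h = 41, r = 262);


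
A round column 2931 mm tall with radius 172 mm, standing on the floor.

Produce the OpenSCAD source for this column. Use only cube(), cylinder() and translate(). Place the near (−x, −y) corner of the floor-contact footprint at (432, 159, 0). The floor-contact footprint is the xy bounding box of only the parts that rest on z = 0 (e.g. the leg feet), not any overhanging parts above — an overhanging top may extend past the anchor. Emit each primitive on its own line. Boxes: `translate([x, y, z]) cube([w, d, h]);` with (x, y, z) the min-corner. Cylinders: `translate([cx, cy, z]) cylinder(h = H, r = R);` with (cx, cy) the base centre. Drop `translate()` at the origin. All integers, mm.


translate([604, 331, 0]) cylinder(h = 2931, r = 172);


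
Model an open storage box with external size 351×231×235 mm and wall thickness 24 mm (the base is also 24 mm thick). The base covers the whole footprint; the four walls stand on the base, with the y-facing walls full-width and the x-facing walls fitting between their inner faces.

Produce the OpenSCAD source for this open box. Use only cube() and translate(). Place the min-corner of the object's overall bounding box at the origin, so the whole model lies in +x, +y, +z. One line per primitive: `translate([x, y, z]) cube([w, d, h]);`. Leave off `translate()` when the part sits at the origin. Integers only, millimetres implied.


cube([351, 231, 24]);
translate([0, 0, 24]) cube([351, 24, 211]);
translate([0, 207, 24]) cube([351, 24, 211]);
translate([0, 24, 24]) cube([24, 183, 211]);
translate([327, 24, 24]) cube([24, 183, 211]);


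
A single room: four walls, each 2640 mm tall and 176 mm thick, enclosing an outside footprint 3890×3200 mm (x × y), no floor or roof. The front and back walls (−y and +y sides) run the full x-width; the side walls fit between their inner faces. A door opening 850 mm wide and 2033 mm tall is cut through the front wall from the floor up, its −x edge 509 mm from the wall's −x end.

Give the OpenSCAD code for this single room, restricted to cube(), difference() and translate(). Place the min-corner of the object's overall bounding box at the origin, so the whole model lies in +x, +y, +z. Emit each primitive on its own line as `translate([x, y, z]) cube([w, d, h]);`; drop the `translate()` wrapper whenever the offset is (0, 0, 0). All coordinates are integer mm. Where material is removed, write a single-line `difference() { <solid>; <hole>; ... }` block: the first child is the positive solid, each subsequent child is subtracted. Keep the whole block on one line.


difference() { cube([3890, 176, 2640]); translate([509, 0, 0]) cube([850, 176, 2033]); }
translate([0, 3024, 0]) cube([3890, 176, 2640]);
translate([0, 176, 0]) cube([176, 2848, 2640]);
translate([3714, 176, 0]) cube([176, 2848, 2640]);


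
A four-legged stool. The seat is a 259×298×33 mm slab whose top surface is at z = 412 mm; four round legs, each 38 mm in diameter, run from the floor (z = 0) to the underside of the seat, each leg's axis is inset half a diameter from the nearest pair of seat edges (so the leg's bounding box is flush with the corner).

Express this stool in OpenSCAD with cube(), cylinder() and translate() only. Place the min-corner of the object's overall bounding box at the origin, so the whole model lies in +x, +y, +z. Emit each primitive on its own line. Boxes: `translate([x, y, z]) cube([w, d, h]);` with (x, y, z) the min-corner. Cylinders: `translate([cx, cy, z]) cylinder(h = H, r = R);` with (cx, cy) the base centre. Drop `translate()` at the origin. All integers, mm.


translate([0, 0, 379]) cube([259, 298, 33]);
translate([19, 19, 0]) cylinder(h = 379, r = 19);
translate([240, 19, 0]) cylinder(h = 379, r = 19);
translate([19, 279, 0]) cylinder(h = 379, r = 19);
translate([240, 279, 0]) cylinder(h = 379, r = 19);


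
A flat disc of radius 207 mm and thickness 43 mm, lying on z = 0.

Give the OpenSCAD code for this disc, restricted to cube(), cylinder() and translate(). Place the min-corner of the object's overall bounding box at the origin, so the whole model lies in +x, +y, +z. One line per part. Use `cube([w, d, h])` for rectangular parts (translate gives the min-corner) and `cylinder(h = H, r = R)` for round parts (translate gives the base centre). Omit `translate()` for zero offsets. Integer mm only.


translate([207, 207, 0]) cylinder(h = 43, r = 207);


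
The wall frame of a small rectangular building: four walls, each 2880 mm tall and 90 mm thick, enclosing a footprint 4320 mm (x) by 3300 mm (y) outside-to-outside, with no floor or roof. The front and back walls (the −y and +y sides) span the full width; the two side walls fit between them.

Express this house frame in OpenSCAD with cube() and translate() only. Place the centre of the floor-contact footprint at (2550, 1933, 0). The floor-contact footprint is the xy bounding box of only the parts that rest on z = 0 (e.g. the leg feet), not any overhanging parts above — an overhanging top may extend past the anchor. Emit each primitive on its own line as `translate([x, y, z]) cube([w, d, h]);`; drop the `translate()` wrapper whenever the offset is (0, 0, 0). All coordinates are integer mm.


translate([390, 283, 0]) cube([4320, 90, 2880]);
translate([390, 3493, 0]) cube([4320, 90, 2880]);
translate([390, 373, 0]) cube([90, 3120, 2880]);
translate([4620, 373, 0]) cube([90, 3120, 2880]);


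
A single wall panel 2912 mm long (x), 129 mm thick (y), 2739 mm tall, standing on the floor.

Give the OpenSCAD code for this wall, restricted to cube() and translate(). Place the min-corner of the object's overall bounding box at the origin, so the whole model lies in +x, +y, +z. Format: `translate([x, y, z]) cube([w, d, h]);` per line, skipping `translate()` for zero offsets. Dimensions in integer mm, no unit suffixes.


cube([2912, 129, 2739]);


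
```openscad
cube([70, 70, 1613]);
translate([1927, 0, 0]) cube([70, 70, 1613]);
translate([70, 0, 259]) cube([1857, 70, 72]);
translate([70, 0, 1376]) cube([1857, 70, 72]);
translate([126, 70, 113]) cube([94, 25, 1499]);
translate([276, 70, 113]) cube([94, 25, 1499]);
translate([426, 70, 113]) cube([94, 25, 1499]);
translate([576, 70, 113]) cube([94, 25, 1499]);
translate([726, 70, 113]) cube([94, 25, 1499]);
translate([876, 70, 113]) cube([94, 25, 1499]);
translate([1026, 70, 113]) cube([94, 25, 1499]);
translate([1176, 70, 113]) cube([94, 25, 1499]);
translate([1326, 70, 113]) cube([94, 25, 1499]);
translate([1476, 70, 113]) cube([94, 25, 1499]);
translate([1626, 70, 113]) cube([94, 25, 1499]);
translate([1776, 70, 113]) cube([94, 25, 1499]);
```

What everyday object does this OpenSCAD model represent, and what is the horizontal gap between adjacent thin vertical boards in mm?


A fence section. The picket gap is 56 mm.

Two posts, two rails, 12 pickets — a fence section. Span 1857 mm holds 12 pickets of 94 mm with 13 equal gaps: ⌊(1857 − 12·94) / 13⌋ = 56 mm.


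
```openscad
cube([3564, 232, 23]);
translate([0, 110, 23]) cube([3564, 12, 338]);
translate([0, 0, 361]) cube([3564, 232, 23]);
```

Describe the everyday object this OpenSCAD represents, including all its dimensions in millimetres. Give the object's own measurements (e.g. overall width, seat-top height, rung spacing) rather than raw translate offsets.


An I-beam lying along x, 3564 mm long. Overall section height 384 mm. Two flanges 232 mm wide (y) and 23 mm thick, one on the floor and one at the top; a web 12 mm thick runs between them, centred on the flange width.


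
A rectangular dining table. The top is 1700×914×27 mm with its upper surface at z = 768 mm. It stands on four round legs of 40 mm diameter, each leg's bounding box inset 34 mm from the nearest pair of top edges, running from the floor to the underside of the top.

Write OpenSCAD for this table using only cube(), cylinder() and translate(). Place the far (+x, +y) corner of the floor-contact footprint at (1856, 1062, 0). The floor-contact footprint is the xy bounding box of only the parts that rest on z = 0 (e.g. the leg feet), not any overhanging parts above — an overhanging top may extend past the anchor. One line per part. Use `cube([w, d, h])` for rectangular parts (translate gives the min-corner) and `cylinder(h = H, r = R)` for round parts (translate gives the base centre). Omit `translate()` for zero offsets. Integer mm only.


// leg_h = 768 - 27 = 741
translate([190, 182, 741]) cube([1700, 914, 27]);
translate([244, 236, 0]) cylinder(h = 741, r = 20);
translate([1836, 236, 0]) cylinder(h = 741, r = 20);
translate([244, 1042, 0]) cylinder(h = 741, r = 20);
translate([1836, 1042, 0]) cylinder(h = 741, r = 20);


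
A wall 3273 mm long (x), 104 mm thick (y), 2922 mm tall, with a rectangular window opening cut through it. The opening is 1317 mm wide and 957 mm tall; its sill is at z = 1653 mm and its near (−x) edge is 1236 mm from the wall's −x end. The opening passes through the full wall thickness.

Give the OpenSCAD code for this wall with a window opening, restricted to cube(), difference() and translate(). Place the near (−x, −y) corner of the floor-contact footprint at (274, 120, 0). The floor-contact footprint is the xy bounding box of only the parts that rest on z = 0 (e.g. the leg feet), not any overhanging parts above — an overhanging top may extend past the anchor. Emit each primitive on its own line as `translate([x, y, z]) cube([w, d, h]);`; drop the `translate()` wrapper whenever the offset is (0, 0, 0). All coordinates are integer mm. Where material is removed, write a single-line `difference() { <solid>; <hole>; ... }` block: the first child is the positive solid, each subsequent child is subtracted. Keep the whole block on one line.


difference() { translate([274, 120, 0]) cube([3273, 104, 2922]); translate([1510, 120, 1653]) cube([1317, 104, 957]); }


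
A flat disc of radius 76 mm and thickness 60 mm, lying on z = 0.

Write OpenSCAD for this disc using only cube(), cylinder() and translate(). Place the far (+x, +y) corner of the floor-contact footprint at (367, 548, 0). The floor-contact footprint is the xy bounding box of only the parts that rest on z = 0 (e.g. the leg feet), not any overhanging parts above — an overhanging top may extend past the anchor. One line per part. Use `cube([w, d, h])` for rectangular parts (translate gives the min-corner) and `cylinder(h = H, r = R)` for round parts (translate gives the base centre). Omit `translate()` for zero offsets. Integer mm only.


translate([291, 472, 0]) cylinder(h = 60, r = 76);


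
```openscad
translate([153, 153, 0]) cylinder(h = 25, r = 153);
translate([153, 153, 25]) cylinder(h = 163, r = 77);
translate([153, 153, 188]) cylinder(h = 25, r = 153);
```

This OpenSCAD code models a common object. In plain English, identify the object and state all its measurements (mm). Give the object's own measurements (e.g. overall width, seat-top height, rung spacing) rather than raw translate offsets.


A spool: two coaxial disc flanges of radius 153 mm and thickness 25 mm, joined by a core cylinder of radius 77 mm and height 163 mm. The lower flange rests on z = 0 and the three cylinders share a vertical axis.


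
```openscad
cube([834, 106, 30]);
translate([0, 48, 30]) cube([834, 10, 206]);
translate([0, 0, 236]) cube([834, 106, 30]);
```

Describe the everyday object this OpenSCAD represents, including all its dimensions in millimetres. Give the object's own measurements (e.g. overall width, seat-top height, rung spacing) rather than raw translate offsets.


An I-beam lying along x, 834 mm long. Overall section height 266 mm. Two flanges 106 mm wide (y) and 30 mm thick, one on the floor and one at the top; a web 10 mm thick runs between them, centred on the flange width.


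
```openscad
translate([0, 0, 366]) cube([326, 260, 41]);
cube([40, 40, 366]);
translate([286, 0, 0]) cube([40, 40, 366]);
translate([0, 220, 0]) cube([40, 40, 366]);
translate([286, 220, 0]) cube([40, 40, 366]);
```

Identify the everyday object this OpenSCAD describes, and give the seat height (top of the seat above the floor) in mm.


A stool. The seat height is 407 mm.

A 326×260×41 slab at z = 366 on four corner posts — a stool. The seat top is 366 + 41 = 407 mm.


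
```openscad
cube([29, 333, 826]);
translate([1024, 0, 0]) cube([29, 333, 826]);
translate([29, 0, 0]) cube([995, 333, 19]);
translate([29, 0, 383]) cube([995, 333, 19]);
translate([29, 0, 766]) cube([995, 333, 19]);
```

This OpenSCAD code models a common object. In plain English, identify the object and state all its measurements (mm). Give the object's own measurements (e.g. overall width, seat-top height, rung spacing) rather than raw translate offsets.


An open bookshelf. Two side panels, each 29 mm thick, 333 mm deep and 826 mm tall, stand 1053 mm apart (outside-to-outside). Between them sit 3 shelves, each 19 mm thick and 333 mm deep, spanning the full gap between the sides. The bottom shelf rests on the floor (its underside at z = 0) and the clear gap between one shelf's top and the next shelf's underside is 364 mm.


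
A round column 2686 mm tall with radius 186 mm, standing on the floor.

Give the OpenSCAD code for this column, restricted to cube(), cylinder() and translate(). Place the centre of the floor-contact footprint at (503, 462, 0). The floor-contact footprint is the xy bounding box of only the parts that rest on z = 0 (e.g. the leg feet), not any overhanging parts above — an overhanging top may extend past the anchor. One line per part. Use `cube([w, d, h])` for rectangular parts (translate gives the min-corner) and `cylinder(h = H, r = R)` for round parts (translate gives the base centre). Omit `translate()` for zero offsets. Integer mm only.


translate([503, 462, 0]) cylinder(h = 2686, r = 186);


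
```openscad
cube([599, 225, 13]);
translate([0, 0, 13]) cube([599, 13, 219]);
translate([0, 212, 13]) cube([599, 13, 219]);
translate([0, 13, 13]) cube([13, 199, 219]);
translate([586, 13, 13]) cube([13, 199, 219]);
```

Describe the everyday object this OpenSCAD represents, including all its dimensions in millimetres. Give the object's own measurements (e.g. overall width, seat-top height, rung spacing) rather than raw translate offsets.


An open-topped rectangular box: outside dimensions 599×225×232 mm, with a uniform wall and base thickness of 13 mm. The base is a full 599×225 slab on the floor; four walls sit on top of the base. The front and back walls (the −y and +y sides) span the full width; the two side walls fit between them.


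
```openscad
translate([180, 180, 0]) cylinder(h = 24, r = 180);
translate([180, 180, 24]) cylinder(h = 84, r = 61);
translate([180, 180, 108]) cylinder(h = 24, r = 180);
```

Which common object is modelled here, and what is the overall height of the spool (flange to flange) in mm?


A spool. The overall height is 132 mm.

Three coaxial cylinders, large–small–large — a spool. Two 24 mm flanges and a 84 mm core give 24 + 84 + 24 = 132 mm.


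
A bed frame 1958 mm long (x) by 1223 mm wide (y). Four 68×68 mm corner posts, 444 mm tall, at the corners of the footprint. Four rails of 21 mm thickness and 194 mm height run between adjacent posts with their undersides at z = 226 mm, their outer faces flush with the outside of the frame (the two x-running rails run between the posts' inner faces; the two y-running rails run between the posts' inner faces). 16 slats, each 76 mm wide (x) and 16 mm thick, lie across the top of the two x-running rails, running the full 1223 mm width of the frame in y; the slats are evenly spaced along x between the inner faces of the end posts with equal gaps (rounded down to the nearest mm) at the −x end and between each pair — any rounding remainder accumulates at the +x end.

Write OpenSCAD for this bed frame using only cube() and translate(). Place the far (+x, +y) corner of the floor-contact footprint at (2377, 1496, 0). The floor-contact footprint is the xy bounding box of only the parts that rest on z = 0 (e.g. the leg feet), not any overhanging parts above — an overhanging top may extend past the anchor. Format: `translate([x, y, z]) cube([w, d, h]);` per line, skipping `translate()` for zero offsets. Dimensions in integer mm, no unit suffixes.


translate([419, 273, 0]) cube([68, 68, 444]);
translate([419, 1428, 0]) cube([68, 68, 444]);
translate([2309, 273, 0]) cube([68, 68, 444]);
translate([2309, 1428, 0]) cube([68, 68, 444]);
translate([487, 273, 226]) cube([1822, 21, 194]);
translate([487, 1475, 226]) cube([1822, 21, 194]);
translate([419, 341, 226]) cube([21, 1087, 194]);
translate([2356, 341, 226]) cube([21, 1087, 194]);
translate([522, 273, 420]) cube([76, 1223, 16]);
translate([633, 273, 420]) cube([76, 1223, 16]);
translate([744, 273, 420]) cube([76, 1223, 16]);
translate([855, 273, 420]) cube([76, 1223, 16]);
translate([966, 273, 420]) cube([76, 1223, 16]);
translate([1077, 273, 420]) cube([76, 1223, 16]);
translate([1188, 273, 420]) cube([76, 1223, 16]);
translate([1299, 273, 420]) cube([76, 1223, 16]);
translate([1410, 273, 420]) cube([76, 1223, 16]);
translate([1521, 273, 420]) cube([76, 1223, 16]);
translate([1632, 273, 420]) cube([76, 1223, 16]);
translate([1743, 273, 420]) cube([76, 1223, 16]);
translate([1854, 273, 420]) cube([76, 1223, 16]);
translate([1965, 273, 420]) cube([76, 1223, 16]);
translate([2076, 273, 420]) cube([76, 1223, 16]);
translate([2187, 273, 420]) cube([76, 1223, 16]);


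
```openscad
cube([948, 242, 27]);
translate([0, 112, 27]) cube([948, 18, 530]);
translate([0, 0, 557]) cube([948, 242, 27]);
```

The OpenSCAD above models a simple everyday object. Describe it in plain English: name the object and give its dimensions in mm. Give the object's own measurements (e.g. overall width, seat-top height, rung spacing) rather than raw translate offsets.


An I-beam lying along x, 948 mm long. Overall section height 584 mm. Two flanges 242 mm wide (y) and 27 mm thick, one on the floor and one at the top; a web 18 mm thick runs between them, centred on the flange width.


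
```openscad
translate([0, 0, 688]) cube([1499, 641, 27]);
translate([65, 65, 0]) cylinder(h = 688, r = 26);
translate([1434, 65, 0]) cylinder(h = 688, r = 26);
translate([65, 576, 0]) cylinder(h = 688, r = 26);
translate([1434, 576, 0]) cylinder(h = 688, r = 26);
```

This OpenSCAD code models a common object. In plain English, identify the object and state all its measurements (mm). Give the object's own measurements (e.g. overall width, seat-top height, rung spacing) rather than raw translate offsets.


A rectangular dining table. The top is 1499×641×27 mm with its upper surface at z = 715 mm. It stands on four round legs of 52 mm diameter, each leg's bounding box inset 39 mm from the nearest pair of top edges, running from the floor to the underside of the top.


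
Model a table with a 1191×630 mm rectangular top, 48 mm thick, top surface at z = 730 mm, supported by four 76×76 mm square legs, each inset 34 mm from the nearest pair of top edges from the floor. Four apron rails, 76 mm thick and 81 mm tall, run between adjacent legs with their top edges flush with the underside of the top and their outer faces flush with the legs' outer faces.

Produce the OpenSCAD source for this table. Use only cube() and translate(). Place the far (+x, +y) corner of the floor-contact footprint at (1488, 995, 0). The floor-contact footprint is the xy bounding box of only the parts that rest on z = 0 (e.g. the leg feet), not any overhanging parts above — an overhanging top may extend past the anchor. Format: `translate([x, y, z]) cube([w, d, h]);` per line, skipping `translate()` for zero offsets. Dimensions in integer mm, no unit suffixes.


translate([331, 399, 682]) cube([1191, 630, 48]);
translate([365, 433, 0]) cube([76, 76, 682]);
translate([1412, 433, 0]) cube([76, 76, 682]);
translate([365, 919, 0]) cube([76, 76, 682]);
translate([1412, 919, 0]) cube([76, 76, 682]);
translate([441, 433, 601]) cube([971, 76, 81]);
translate([441, 919, 601]) cube([971, 76, 81]);
translate([365, 509, 601]) cube([76, 410, 81]);
translate([1412, 509, 601]) cube([76, 410, 81]);


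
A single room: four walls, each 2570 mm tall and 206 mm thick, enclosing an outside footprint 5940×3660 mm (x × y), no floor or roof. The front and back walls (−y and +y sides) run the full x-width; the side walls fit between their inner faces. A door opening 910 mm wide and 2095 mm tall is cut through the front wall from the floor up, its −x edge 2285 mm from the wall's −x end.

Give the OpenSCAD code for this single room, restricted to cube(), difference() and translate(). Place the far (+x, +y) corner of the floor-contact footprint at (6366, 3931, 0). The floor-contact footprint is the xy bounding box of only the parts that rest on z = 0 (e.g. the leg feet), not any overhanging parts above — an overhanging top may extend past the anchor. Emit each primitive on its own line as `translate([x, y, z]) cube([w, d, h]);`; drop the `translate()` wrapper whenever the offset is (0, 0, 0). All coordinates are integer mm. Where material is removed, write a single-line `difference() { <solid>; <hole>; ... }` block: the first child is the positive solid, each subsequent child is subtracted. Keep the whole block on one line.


difference() { translate([426, 271, 0]) cube([5940, 206, 2570]); translate([2711, 271, 0]) cube([910, 206, 2095]); }
translate([426, 3725, 0]) cube([5940, 206, 2570]);
translate([426, 477, 0]) cube([206, 3248, 2570]);
translate([6160, 477, 0]) cube([206, 3248, 2570]);


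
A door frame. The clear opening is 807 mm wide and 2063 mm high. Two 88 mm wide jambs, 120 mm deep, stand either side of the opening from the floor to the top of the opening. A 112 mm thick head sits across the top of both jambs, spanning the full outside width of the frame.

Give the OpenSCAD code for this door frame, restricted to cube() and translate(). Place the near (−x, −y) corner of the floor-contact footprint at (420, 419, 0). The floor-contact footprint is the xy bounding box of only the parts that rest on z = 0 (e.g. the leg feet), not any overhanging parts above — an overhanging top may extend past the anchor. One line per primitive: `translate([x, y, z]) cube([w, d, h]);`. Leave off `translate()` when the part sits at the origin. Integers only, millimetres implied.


translate([420, 419, 0]) cube([88, 120, 2063]);
translate([1315, 419, 0]) cube([88, 120, 2063]);
translate([420, 419, 2063]) cube([983, 120, 112]);


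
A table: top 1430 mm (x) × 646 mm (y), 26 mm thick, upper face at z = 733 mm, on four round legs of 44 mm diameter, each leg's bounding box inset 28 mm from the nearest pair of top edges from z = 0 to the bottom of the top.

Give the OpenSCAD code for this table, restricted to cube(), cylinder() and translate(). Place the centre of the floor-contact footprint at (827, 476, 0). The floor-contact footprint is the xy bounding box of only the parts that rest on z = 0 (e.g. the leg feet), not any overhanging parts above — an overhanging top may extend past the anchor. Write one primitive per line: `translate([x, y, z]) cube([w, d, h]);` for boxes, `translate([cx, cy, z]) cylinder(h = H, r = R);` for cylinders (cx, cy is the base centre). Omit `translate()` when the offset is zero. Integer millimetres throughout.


// leg_h = 733 - 26 = 707
translate([112, 153, 707]) cube([1430, 646, 26]);
translate([162, 203, 0]) cylinder(h = 707, r = 22);
translate([1492, 203, 0]) cylinder(h = 707, r = 22);
translate([162, 749, 0]) cylinder(h = 707, r = 22);
translate([1492, 749, 0]) cylinder(h = 707, r = 22);


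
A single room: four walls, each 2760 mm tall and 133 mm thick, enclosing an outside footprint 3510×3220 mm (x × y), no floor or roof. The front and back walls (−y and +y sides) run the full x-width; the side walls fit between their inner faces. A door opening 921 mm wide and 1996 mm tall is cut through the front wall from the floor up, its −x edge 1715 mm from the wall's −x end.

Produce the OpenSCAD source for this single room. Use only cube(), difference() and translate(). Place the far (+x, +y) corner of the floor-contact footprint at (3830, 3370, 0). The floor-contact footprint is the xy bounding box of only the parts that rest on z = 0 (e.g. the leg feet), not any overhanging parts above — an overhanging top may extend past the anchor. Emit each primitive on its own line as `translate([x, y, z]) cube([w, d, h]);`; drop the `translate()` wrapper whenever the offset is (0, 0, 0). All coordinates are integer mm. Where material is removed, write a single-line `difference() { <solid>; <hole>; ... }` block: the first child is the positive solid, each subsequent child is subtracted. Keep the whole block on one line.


difference() { translate([320, 150, 0]) cube([3510, 133, 2760]); translate([2035, 150, 0]) cube([921, 133, 1996]); }
translate([320, 3237, 0]) cube([3510, 133, 2760]);
translate([320, 283, 0]) cube([133, 2954, 2760]);
translate([3697, 283, 0]) cube([133, 2954, 2760]);


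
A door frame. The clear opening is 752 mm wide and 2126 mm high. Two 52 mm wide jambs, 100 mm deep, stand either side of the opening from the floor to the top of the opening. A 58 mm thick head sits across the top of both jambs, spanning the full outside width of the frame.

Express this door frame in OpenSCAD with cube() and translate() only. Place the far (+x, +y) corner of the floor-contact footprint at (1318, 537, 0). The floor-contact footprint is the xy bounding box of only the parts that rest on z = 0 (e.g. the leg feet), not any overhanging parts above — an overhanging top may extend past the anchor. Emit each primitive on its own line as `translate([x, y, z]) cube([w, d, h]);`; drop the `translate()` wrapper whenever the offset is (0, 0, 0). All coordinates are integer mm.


translate([462, 437, 0]) cube([52, 100, 2126]);
translate([1266, 437, 0]) cube([52, 100, 2126]);
translate([462, 437, 2126]) cube([856, 100, 58]);


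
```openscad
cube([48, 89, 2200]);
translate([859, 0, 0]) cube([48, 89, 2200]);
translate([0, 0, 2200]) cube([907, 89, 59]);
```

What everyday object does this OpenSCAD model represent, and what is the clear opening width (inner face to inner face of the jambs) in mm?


A door frame. The clear opening width is 811 mm.

Two 2200 mm tall posts with a header on top — a door frame. The left jamb is 48 mm wide at x = 0; the right jamb starts at x = 859. The clear opening is 859 − 48 = 811 mm.


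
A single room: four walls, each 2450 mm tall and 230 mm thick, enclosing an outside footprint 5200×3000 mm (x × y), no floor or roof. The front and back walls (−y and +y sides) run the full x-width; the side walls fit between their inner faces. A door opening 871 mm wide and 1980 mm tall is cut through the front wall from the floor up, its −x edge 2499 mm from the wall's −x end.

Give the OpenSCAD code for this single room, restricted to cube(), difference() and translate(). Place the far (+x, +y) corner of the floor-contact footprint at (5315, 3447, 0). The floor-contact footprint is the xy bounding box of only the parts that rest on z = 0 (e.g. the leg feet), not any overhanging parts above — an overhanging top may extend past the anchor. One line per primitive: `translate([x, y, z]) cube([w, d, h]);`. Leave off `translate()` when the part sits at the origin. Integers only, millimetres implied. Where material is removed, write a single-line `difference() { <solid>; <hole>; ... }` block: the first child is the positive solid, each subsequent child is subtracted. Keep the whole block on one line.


difference() { translate([115, 447, 0]) cube([5200, 230, 2450]); translate([2614, 447, 0]) cube([871, 230, 1980]); }
translate([115, 3217, 0]) cube([5200, 230, 2450]);
translate([115, 677, 0]) cube([230, 2540, 2450]);
translate([5085, 677, 0]) cube([230, 2540, 2450]);


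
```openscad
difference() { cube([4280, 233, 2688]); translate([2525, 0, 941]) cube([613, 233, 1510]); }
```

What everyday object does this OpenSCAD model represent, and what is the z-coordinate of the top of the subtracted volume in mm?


A wall with a window opening. The window head height is 2451 mm.

A wall with a rectangular opening subtracted — a window. Sill at z = 941, opening 1510 mm tall, so the head is at 941 + 1510 = 2451 mm.


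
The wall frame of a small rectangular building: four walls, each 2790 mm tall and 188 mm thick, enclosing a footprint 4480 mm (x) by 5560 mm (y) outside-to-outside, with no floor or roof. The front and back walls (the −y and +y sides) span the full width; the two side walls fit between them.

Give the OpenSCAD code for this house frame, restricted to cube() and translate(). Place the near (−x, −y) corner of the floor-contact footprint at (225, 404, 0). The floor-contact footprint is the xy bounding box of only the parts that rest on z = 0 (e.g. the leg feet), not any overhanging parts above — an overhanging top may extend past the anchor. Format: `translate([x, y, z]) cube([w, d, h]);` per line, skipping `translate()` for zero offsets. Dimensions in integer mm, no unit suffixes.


translate([225, 404, 0]) cube([4480, 188, 2790]);
translate([225, 5776, 0]) cube([4480, 188, 2790]);
translate([225, 592, 0]) cube([188, 5184, 2790]);
translate([4517, 592, 0]) cube([188, 5184, 2790]);


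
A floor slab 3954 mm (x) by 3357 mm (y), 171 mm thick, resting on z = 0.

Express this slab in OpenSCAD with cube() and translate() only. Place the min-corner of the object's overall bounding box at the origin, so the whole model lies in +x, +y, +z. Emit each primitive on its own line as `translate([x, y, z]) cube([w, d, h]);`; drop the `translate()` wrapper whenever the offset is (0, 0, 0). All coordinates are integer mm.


cube([3954, 3357, 171]);


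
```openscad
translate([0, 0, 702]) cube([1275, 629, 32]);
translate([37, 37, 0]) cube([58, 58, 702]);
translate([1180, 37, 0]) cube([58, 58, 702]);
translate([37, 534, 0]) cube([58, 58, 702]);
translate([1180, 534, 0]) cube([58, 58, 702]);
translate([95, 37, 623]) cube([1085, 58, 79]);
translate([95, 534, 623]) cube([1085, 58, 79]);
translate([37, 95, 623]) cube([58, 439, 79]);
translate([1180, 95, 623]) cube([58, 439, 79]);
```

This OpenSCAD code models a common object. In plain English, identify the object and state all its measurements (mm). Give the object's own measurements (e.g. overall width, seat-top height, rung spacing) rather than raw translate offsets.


A table: top 1275 mm (x) × 629 mm (y), 32 mm thick, upper face at z = 734 mm, on four 58×58 mm square legs, each inset 37 mm from the nearest pair of top edges from z = 0 to the bottom of the top. Four apron rails, 58 mm thick and 79 mm tall, run between adjacent legs with their top edges flush with the underside of the top and their outer faces flush with the legs' outer faces.


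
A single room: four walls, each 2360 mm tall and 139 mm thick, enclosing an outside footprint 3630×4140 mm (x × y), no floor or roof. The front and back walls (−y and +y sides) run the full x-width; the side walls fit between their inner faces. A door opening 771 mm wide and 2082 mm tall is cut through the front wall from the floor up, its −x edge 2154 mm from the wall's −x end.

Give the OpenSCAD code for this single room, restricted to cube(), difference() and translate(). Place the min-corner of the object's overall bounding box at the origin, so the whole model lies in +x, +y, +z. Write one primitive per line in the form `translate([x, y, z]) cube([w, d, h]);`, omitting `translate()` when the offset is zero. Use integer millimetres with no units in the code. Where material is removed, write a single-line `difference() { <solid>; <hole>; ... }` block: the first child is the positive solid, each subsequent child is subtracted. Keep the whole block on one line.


difference() { cube([3630, 139, 2360]); translate([2154, 0, 0]) cube([771, 139, 2082]); }
translate([0, 4001, 0]) cube([3630, 139, 2360]);
translate([0, 139, 0]) cube([139, 3862, 2360]);
translate([3491, 139, 0]) cube([139, 3862, 2360]);


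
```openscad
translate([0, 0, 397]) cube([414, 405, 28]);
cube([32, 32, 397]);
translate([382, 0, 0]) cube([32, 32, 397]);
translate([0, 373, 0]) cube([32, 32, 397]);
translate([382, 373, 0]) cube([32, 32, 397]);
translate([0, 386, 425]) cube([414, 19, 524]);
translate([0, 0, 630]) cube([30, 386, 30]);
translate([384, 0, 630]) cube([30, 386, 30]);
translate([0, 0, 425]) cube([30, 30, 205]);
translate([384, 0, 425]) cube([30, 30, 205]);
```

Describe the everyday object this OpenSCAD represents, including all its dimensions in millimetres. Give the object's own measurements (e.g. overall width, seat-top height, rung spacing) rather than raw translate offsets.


A chair. The seat is a 414×405×28 mm slab with its top at z = 425 mm, on four 32×32 mm corner legs (flush with the seat edges, standing on z = 0). A flat backrest 19 mm thick, 524 mm tall, spans the full seat width and rises from the seat top along its +y edge, rear face flush with the rear of the seat. Two armrests of 30×30 mm section run along each side from the seat's front edge to the front of the backrest, top faces 235 mm above the seat top and outer faces flush with the seat's x-edges; a 30×30 mm post under the front of each armrest stands on the seat at the front corner.


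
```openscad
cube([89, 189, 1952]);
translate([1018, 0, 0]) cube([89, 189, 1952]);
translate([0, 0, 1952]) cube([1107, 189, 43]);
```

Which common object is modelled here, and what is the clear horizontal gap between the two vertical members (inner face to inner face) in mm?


A door frame. The clear opening width is 929 mm.

Two 1952 mm tall posts with a header on top — a door frame. The left jamb is 89 mm wide at x = 0; the right jamb starts at x = 1018. The clear opening is 1018 − 89 = 929 mm.


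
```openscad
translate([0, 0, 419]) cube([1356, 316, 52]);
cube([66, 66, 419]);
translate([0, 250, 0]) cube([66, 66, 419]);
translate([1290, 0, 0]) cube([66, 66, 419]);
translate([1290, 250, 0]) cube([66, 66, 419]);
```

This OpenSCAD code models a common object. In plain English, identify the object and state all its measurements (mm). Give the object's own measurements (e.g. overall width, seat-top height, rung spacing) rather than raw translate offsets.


A long wooden bench with a 1356 mm (x) × 316 mm (y) seat, 52 mm thick, its top surface 471 mm above the floor. Four 66 mm square legs at the seat corners, flush with the edges, run from z = 0 to the seat underside.


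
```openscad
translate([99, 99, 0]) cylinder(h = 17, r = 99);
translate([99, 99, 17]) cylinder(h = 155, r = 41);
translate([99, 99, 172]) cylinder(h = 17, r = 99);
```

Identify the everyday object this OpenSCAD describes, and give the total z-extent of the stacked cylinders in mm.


A spool. The overall height is 189 mm.

Three coaxial cylinders, large–small–large — a spool. Two 17 mm flanges and a 155 mm core give 17 + 155 + 17 = 189 mm.


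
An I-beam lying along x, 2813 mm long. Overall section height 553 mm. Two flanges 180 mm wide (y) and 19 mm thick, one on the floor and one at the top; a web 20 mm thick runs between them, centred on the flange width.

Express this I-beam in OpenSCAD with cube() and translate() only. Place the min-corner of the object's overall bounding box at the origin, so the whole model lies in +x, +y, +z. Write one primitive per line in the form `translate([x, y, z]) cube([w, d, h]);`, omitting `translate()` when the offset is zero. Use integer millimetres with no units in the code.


cube([2813, 180, 19]);
translate([0, 80, 19]) cube([2813, 20, 515]);
translate([0, 0, 534]) cube([2813, 180, 19]);


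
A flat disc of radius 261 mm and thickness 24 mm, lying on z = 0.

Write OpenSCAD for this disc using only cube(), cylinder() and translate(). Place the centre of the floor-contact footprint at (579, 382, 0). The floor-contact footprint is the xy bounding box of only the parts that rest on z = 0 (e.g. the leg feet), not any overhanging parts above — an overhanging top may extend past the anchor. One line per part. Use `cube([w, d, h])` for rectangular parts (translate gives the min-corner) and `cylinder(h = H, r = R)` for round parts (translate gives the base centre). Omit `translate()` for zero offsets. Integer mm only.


translate([579, 382, 0]) cylinder(h = 24, r = 261);


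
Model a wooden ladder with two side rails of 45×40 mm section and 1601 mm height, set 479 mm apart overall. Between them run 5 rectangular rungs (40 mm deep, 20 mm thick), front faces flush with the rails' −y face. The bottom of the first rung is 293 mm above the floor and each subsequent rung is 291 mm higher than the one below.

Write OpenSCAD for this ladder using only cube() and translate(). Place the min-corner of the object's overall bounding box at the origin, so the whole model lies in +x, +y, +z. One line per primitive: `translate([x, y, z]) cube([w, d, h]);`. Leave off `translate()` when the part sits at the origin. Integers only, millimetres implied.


// rung span = 479 - 2*45 = 389
// rung[k] z = 293 + k*291
cube([45, 40, 1601]);
translate([434, 0, 0]) cube([45, 40, 1601]);
translate([45, 0, 293]) cube([389, 40, 20]);
translate([45, 0, 584]) cube([389, 40, 20]);
translate([45, 0, 875]) cube([389, 40, 20]);
translate([45, 0, 1166]) cube([389, 40, 20]);
translate([45, 0, 1457]) cube([389, 40, 20]);
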